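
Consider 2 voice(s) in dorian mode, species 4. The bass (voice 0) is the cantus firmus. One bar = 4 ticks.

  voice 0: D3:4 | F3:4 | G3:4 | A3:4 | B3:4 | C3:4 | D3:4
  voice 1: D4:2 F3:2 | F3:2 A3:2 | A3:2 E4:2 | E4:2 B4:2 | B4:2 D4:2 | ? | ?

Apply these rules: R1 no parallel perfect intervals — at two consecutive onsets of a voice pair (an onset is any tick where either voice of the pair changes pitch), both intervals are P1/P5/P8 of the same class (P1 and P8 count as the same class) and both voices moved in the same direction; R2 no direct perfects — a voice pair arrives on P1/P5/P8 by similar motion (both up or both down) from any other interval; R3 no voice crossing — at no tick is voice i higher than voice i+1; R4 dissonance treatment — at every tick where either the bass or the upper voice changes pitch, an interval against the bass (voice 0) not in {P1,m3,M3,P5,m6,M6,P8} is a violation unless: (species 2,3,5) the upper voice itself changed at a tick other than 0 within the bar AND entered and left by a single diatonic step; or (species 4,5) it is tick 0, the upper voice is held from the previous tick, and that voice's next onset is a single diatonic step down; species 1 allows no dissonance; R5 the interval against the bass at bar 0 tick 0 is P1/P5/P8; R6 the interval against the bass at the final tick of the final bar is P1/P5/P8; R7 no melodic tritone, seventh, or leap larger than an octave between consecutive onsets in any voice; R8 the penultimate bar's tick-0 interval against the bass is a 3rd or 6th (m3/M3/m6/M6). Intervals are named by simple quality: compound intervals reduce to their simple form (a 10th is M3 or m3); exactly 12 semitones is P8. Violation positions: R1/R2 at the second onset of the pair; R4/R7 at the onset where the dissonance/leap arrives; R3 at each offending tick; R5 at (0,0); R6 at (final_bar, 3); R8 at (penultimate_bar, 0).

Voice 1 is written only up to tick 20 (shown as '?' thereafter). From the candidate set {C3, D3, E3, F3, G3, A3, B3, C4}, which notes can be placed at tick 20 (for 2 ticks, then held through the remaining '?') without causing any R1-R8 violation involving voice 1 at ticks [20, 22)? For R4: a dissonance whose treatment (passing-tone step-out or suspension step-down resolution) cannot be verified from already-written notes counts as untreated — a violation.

C3: violates R2,R7,R8
D3: violates R4,R8
E3: violates R7
F3: violates R4,R8
G3: violates R2,R8
A3: legal
B3: violates R4,R8
C4: violates R2,R8

{A3}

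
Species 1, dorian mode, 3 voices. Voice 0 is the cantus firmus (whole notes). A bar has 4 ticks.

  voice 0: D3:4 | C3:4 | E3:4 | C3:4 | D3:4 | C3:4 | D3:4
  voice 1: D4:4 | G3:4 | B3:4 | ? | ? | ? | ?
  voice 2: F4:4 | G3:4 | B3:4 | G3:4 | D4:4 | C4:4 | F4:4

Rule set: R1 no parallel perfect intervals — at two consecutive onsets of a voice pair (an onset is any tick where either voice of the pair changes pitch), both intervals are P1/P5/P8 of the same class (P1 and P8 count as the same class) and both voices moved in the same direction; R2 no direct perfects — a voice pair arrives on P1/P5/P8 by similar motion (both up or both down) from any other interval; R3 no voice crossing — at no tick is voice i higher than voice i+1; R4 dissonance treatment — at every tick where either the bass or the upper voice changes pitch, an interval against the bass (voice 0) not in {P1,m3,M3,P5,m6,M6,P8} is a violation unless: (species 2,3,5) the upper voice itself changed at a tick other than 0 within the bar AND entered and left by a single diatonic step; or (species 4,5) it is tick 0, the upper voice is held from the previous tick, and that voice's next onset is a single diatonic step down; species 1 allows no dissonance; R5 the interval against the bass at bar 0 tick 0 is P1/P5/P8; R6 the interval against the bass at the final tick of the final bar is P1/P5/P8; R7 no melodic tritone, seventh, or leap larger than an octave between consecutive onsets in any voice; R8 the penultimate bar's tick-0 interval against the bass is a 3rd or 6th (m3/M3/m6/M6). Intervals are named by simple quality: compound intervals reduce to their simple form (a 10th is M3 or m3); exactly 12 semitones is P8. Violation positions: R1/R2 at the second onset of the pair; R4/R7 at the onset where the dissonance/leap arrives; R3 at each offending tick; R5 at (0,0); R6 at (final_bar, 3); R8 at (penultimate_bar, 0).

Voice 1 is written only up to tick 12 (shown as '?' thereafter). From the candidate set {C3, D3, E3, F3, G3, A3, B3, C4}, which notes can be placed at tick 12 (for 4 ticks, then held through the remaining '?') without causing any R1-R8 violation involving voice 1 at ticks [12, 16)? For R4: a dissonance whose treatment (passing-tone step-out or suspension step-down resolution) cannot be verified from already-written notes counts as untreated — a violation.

C3: violates R2,R7
D3: violates R4
E3: legal
F3: violates R4,R7
G3: violates R1
A3: violates R3
B3: violates R3,R4
C4: violates R3

{E3}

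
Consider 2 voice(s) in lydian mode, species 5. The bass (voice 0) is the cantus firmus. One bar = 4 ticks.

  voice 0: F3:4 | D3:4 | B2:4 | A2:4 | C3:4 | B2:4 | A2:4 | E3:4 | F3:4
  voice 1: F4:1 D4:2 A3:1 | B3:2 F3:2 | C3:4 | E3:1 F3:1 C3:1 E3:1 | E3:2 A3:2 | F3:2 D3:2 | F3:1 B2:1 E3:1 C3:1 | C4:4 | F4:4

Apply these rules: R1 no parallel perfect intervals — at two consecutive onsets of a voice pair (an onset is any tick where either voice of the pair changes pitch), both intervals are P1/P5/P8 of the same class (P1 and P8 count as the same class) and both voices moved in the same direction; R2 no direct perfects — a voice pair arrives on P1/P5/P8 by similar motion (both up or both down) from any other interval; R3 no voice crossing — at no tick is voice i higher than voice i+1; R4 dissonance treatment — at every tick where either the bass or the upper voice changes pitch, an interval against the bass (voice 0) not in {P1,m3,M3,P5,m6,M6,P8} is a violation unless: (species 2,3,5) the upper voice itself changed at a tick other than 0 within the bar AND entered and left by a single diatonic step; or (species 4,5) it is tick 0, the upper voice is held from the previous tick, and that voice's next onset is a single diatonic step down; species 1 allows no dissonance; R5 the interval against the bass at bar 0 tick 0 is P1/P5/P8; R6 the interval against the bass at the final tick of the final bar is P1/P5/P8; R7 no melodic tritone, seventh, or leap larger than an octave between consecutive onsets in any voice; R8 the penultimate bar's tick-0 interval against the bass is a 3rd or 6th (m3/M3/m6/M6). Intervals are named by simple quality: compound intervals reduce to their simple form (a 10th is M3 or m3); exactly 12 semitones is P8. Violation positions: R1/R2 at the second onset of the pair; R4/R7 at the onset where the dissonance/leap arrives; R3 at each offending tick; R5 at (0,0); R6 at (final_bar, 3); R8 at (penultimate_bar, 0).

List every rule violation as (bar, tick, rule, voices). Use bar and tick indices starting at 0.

bar 0: v0=F3 v1=F4 downbeat P8
bar 1: v0=D3 v1=B3 downbeat M6
bar 2: v0=B2 v1=C3 downbeat m2
bar 3: v0=A2 v1=E3 downbeat P5
bar 4: v0=C3 v1=E3 downbeat M3
bar 5: v0=B2 v1=F3 downbeat TT
bar 6: v0=A2 v1=F3 downbeat m6
bar 7: v0=E3 v1=C4 downbeat m6
bar 8: v0=F3 v1=F4 downbeat P8
  -> R7 @ bar 1 tick 2 v(1,): B3->F3 leap 6st
  -> R4 @ bar 2 tick 0 v(0, 1): B2/C3 m2 untreated
  -> R4 @ bar 5 tick 0 v(0, 1): B2/F3 TT untreated
  -> R4 @ bar 6 tick 1 v(0, 1): A2/B2 M2 untreated
  -> R7 @ bar 6 tick 1 v(1,): F3->B2 leap 6st
  -> R2 @ bar 8 tick 0 v(0, 1): E3/C4 m6 -> F3/F4 P8 similar

(1, 2, R7, (1,))
(2, 0, R4, (0, 1))
(5, 0, R4, (0, 1))
(6, 1, R4, (0, 1))
(6, 1, R7, (1,))
(8, 0, R2, (0, 1))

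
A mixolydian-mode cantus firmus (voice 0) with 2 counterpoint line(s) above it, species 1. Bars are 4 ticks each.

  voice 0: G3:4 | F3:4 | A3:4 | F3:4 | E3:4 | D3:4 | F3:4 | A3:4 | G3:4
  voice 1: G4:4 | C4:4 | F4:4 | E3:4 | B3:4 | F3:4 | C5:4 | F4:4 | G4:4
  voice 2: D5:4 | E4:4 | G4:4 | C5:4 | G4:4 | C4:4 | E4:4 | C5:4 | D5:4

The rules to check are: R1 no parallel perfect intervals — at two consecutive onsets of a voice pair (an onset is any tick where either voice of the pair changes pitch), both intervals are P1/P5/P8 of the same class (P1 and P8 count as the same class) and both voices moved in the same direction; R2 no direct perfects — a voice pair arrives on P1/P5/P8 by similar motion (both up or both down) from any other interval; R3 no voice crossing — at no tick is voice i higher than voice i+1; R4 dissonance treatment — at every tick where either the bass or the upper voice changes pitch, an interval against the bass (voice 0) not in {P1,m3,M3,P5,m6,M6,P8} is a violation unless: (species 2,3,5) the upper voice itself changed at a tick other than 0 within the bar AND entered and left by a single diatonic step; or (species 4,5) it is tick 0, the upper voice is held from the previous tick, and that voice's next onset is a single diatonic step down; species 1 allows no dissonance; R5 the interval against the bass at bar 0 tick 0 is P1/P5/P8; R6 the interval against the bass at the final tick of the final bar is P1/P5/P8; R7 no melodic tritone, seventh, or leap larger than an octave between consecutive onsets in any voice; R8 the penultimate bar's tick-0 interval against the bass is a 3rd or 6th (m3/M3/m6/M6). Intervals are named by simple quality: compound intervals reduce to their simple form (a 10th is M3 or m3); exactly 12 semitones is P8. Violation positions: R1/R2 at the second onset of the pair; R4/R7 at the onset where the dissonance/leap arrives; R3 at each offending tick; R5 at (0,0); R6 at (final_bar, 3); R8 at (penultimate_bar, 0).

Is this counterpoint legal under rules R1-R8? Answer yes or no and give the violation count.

No (21 violations)

bar 0: v0=G3 v1=G4 v2=D5 (P5)
bar 1: v0=F3 v1=C4 v2=E4 (M7)
bar 2: v0=A3 v1=F4 v2=G4 (m7)
bar 3: v0=F3 v1=E3 v2=C5 (P5)
bar 4: v0=E3 v1=B3 v2=G4 (m3)
bar 5: v0=D3 v1=F3 v2=C4 (m7)
bar 6: v0=F3 v1=C5 v2=E4 (M7)
bar 7: v0=A3 v1=F4 v2=C5 (m3)
bar 8: v0=G3 v1=G4 v2=D5 (P5)
  R2 @ bar1.0: G3/G4 P8 -> F3/C4 P5 similar
  R4 @ bar1.0: F3/E4 M7 untreated
  R7 @ bar1.0: D5->E4 leap 10st
  R4 @ bar2.0: A3/G4 m7 untreated
  R3 @ bar3.0: F3 above E3
  R4 @ bar3.0: F3/E3 m2 untreated
  R7 @ bar3.0: F4->E3 leap 13st
  R3 @ bar3.1: F3 above E3
  R3 @ bar3.2: F3 above E3
  R3 @ bar3.3: F3 above E3
  R2 @ bar5.0: B3/G4 m6 -> F3/C4 P5 similar
  R4 @ bar5.0: D3/C4 m7 untreated
  R7 @ bar5.0: B3->F3 leap 6st
  R2 @ bar6.0: D3/F3 m3 -> F3/C5 P5 similar
  R3 @ bar6.0: C5 above E4
  R4 @ bar6.0: F3/E4 M7 untreated
  R7 @ bar6.0: F3->C5 leap 19st
  R3 @ bar6.1: C5 above E4
  R3 @ bar6.2: C5 above E4
  R3 @ bar6.3: C5 above E4
  R1 @ bar8.0: F4/C5 P5 -> G4/D5 P5 similar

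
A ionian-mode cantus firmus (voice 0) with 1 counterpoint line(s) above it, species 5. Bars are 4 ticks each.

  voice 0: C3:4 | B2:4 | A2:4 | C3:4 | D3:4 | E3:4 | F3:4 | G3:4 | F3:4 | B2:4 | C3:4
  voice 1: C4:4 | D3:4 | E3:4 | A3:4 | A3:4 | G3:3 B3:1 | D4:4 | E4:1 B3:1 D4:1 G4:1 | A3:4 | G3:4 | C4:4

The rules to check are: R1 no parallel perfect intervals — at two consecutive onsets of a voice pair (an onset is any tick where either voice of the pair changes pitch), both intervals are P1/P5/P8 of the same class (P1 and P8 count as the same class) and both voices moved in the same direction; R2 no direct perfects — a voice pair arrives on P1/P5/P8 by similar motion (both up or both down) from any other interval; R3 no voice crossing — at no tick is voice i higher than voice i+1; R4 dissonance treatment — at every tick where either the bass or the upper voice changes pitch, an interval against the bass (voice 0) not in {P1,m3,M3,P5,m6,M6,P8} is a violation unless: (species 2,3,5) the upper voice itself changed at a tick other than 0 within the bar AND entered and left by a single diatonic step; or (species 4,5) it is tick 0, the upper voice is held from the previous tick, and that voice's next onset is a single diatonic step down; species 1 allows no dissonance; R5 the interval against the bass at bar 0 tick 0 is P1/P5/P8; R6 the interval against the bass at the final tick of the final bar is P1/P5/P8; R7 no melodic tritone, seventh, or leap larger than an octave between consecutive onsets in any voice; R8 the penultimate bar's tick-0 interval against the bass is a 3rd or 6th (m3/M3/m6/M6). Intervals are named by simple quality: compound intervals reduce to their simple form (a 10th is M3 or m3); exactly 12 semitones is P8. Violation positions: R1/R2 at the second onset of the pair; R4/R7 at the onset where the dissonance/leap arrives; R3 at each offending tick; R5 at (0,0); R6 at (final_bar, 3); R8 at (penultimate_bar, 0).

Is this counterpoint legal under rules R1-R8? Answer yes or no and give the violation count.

bar 0: v0=C3 v1=C4 (P8)
bar 1: v0=B2 v1=D3 (m3)
bar 2: v0=A2 v1=E3 (P5)
bar 3: v0=C3 v1=A3 (M6)
bar 4: v0=D3 v1=A3 (P5)
bar 5: v0=E3 v1=G3 (m3)
bar 6: v0=F3 v1=D4 (M6)
bar 7: v0=G3 v1=E4 (M6)
bar 8: v0=F3 v1=A3 (M3)
bar 9: v0=B2 v1=G3 (m6)
bar 10: v0=C3 v1=C4 (P8)
  R7 @ bar1.0: C4->D3 leap 10st
  R7 @ bar8.0: G4->A3 leap 10st
  R7 @ bar9.0: F3->B2 leap 6st
  R2 @ bar10.0: B2/G3 m6 -> C3/C4 P8 similar

No (4 violations)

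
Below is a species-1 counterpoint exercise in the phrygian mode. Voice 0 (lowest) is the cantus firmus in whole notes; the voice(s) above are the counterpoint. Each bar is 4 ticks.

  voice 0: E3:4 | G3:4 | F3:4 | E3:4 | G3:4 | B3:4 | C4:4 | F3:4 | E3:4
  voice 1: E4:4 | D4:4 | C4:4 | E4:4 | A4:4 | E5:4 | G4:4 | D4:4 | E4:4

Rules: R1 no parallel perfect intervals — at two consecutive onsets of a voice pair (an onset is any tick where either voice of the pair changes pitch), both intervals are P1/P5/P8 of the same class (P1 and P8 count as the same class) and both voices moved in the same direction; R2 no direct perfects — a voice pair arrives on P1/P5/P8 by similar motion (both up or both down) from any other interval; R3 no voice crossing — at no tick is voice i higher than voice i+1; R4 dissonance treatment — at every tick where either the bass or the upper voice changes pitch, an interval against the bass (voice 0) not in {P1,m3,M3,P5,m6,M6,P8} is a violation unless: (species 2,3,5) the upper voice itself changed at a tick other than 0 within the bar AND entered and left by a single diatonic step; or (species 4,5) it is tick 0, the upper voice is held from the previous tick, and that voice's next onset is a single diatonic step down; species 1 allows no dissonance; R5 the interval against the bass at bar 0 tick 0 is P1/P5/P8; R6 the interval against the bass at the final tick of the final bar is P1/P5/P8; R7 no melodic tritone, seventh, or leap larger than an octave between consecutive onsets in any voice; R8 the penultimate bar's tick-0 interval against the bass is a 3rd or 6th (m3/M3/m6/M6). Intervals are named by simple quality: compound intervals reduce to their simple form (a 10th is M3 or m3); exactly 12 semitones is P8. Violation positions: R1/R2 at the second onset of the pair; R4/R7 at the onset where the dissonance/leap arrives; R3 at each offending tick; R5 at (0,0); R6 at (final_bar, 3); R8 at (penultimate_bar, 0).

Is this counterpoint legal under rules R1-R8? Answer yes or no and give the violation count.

No (3 violations)

bar 0: v0=E3 v1=E4 (P8)
bar 1: v0=G3 v1=D4 (P5)
bar 2: v0=F3 v1=C4 (P5)
bar 3: v0=E3 v1=E4 (P8)
bar 4: v0=G3 v1=A4 (M2)
bar 5: v0=B3 v1=E5 (P4)
bar 6: v0=C4 v1=G4 (P5)
bar 7: v0=F3 v1=D4 (M6)
bar 8: v0=E3 v1=E4 (P8)
  R1 @ bar2.0: G3/D4 P5 -> F3/C4 P5 similar
  R4 @ bar4.0: G3/A4 M2 untreated
  R4 @ bar5.0: B3/E5 P4 untreated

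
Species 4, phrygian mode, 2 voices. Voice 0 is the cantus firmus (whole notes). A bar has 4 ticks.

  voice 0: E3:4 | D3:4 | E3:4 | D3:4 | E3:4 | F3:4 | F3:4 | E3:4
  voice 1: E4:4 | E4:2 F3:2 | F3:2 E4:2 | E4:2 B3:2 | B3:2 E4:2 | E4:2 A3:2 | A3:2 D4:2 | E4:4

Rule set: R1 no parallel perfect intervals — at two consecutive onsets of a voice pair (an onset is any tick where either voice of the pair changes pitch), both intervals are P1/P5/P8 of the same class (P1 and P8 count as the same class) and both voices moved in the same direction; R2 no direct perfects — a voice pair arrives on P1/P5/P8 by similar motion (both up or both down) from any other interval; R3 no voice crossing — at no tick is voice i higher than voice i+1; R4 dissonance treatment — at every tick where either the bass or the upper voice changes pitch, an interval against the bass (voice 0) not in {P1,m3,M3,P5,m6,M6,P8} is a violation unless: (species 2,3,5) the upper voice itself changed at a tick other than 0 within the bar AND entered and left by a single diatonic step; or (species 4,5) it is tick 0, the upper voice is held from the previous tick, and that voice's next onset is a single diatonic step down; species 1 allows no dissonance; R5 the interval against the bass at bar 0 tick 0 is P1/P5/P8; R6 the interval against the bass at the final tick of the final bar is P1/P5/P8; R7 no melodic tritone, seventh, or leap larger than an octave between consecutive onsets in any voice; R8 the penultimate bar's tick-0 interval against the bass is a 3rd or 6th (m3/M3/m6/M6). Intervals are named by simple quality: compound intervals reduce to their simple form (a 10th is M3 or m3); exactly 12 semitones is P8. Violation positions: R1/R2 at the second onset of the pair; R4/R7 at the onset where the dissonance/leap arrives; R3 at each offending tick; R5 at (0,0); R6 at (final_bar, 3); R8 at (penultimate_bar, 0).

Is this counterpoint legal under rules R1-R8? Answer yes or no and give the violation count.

bar 0: v0=E3 v1=E4 (P8)
bar 1: v0=D3 v1=E4 (M2)
bar 2: v0=E3 v1=F3 (m2)
bar 3: v0=D3 v1=E4 (M2)
bar 4: v0=E3 v1=B3 (P5)
bar 5: v0=F3 v1=E4 (M7)
bar 6: v0=F3 v1=A3 (M3)
bar 7: v0=E3 v1=E4 (P8)
  R4 @ bar1.0: D3/E4 M2 untreated
  R7 @ bar1.2: E4->F3 leap 11st
  R4 @ bar2.0: E3/F3 m2 untreated
  R7 @ bar2.2: F3->E4 leap 11st
  R4 @ bar3.0: D3/E4 M2 untreated
  R4 @ bar5.0: F3/E4 M7 untreated

No (6 violations)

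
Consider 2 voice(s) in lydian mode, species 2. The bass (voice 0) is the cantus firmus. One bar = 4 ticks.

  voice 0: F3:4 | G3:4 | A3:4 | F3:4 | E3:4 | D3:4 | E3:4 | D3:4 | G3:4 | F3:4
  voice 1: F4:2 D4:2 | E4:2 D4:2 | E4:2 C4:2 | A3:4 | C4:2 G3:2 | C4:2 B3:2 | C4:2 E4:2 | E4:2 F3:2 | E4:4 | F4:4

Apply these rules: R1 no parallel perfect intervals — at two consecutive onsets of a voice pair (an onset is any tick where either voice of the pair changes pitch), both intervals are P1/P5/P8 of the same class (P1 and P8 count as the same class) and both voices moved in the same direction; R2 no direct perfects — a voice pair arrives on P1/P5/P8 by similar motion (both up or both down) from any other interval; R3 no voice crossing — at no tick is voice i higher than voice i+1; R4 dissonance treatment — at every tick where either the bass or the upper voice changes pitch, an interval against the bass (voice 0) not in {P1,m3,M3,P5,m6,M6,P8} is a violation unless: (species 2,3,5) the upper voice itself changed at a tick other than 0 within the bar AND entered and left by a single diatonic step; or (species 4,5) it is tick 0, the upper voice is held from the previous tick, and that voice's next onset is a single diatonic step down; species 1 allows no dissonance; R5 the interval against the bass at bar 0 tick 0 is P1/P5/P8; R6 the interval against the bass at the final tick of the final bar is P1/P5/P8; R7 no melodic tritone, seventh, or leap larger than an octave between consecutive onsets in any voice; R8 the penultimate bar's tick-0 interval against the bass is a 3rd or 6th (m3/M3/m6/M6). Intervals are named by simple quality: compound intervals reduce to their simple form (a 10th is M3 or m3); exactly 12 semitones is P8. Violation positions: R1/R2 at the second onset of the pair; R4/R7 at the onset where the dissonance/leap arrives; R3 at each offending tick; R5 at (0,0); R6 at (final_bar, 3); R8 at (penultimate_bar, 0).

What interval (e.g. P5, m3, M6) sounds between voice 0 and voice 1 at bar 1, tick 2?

P5

voice 0=G3 voice 1=D4 -> P5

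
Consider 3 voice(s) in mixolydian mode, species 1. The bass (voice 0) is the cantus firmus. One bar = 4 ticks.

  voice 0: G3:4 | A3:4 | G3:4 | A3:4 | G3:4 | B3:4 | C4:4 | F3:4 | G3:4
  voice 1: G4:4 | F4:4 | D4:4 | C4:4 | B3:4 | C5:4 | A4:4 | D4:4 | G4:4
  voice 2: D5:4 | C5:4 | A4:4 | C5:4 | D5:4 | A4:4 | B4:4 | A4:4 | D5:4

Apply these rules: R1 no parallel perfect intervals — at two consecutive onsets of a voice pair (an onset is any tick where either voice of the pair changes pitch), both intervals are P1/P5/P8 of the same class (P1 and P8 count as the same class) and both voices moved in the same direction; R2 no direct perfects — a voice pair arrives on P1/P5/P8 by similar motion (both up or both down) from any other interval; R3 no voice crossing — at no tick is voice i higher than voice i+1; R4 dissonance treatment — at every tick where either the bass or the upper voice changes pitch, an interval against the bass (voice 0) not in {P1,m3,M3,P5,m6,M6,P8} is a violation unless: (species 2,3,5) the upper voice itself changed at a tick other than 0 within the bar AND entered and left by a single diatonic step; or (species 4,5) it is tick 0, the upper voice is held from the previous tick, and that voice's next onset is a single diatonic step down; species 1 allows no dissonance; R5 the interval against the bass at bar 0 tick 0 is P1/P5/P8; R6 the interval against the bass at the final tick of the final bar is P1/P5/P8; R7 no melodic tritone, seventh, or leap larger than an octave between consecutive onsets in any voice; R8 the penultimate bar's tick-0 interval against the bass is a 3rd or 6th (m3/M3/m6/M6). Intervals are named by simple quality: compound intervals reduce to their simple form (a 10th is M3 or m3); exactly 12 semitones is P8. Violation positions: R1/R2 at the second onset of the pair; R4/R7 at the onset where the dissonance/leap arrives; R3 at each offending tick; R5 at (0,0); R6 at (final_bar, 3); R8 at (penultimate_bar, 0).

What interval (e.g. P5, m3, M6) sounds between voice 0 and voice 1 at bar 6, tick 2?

M6

voice 0=C4 voice 1=A4 -> M6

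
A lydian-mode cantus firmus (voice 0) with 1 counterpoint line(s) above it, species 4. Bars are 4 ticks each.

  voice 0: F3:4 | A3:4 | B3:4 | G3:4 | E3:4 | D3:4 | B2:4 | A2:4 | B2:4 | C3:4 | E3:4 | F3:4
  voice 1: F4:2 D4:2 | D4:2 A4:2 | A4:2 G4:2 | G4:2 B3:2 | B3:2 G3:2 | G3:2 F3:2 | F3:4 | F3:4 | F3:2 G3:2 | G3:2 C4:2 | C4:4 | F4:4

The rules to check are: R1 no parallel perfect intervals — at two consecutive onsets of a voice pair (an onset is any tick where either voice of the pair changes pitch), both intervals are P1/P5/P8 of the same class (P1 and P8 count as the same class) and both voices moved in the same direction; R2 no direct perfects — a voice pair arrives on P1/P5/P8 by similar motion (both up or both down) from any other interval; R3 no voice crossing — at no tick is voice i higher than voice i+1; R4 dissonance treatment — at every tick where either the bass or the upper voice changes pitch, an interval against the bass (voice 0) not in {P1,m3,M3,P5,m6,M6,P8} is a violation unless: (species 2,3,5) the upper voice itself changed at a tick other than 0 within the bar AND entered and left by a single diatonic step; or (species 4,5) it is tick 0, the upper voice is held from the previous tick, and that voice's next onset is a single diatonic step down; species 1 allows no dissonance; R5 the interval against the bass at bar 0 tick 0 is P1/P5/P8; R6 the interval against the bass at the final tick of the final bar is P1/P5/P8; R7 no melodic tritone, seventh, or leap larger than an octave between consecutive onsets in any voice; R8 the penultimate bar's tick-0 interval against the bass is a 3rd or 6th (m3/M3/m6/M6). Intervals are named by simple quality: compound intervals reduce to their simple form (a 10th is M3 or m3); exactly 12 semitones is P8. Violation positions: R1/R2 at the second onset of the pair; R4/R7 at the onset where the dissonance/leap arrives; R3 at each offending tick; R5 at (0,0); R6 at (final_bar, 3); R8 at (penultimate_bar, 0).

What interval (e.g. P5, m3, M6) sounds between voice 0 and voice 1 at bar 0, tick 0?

voice 0=F3 voice 1=F4 -> P8

P8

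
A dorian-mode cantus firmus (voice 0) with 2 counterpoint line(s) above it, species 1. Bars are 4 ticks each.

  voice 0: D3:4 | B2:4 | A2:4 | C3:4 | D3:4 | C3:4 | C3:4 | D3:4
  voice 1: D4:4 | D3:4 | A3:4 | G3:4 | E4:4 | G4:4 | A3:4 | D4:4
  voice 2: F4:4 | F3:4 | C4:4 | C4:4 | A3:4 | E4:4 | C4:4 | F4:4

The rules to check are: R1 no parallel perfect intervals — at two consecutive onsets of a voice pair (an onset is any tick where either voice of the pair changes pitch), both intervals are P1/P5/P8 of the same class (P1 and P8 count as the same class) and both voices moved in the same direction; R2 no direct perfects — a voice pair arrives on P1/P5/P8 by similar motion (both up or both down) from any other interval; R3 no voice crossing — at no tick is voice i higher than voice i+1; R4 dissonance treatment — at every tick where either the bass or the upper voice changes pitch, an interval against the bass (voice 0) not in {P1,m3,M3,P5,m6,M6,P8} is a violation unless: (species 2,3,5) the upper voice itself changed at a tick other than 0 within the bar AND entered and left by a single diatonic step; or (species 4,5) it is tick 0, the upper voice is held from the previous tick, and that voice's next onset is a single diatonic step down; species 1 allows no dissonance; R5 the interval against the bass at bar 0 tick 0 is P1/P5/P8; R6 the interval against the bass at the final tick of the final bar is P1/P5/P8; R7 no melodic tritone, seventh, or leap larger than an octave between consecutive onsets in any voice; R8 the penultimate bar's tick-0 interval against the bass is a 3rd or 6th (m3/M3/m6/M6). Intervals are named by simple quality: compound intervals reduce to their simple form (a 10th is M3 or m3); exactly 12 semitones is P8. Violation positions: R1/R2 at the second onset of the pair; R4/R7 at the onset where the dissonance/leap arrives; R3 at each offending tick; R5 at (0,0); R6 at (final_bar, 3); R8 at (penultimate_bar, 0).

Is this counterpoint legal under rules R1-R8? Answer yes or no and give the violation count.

No (15 violations)

bar 0: v0=D3 v1=D4 v2=F4 (m3)
bar 1: v0=B2 v1=D3 v2=F3 (TT)
bar 2: v0=A2 v1=A3 v2=C4 (m3)
bar 3: v0=C3 v1=G3 v2=C4 (P8)
bar 4: v0=D3 v1=E4 v2=A3 (P5)
bar 5: v0=C3 v1=G4 v2=E4 (M3)
bar 6: v0=C3 v1=A3 v2=C4 (P8)
bar 7: v0=D3 v1=D4 v2=F4 (m3)
  R5 @ bar0.0: opens on m3
  R4 @ bar1.0: B2/F3 TT untreated
  R3 @ bar4.0: E4 above A3
  R4 @ bar4.0: D3/E4 M2 untreated
  R3 @ bar4.1: E4 above A3
  R3 @ bar4.2: E4 above A3
  R3 @ bar4.3: E4 above A3
  R3 @ bar5.0: G4 above E4
  R3 @ bar5.1: G4 above E4
  R3 @ bar5.2: G4 above E4
  R3 @ bar5.3: G4 above E4
  R7 @ bar6.0: G4->A3 leap 10st
  R8 @ bar6.0: penult P8 not 3rd/6th
  R2 @ bar7.0: C3/A3 M6 -> D3/D4 P8 similar
  R6 @ bar7.3: closes on m3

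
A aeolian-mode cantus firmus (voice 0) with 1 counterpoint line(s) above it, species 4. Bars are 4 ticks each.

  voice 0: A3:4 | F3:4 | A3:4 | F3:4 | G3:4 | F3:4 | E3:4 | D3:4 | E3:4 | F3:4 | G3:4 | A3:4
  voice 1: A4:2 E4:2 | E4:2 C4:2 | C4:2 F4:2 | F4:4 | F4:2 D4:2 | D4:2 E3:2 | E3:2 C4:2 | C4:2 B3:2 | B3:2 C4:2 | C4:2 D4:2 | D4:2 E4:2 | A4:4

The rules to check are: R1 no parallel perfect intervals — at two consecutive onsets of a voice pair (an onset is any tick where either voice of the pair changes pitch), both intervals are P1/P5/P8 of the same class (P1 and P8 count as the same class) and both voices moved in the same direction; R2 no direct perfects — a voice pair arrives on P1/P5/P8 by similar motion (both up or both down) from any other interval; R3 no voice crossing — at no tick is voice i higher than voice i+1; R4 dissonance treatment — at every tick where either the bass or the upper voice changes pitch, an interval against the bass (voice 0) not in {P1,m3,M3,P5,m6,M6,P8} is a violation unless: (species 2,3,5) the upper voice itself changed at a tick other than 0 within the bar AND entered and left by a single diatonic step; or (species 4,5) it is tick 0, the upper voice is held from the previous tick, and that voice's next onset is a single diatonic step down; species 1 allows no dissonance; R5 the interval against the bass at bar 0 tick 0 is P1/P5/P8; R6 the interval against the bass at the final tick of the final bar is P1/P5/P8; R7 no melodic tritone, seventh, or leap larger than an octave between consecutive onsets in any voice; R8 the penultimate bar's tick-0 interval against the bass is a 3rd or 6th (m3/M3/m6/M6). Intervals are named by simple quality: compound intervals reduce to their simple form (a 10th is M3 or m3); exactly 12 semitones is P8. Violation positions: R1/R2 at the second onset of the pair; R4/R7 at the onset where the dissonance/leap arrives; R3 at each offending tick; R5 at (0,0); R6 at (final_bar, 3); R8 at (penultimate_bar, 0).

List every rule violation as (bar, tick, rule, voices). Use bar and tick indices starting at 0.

(1, 0, R4, (0, 1))
(4, 0, R4, (0, 1))
(5, 2, R3, (0, 1))
(5, 2, R4, (0, 1))
(5, 2, R7, (1,))
(5, 3, R3, (0, 1))
(10, 0, R8, (0, 1))
(11, 0, R2, (0, 1))

bar 0: v0=A3 v1=A4 downbeat P8
bar 1: v0=F3 v1=E4 downbeat M7
bar 2: v0=A3 v1=C4 downbeat m3
bar 3: v0=F3 v1=F4 downbeat P8
bar 4: v0=G3 v1=F4 downbeat m7
bar 5: v0=F3 v1=D4 downbeat M6
bar 6: v0=E3 v1=E3 downbeat P1
bar 7: v0=D3 v1=C4 downbeat m7
bar 8: v0=E3 v1=B3 downbeat P5
bar 9: v0=F3 v1=C4 downbeat P5
bar 10: v0=G3 v1=D4 downbeat P5
bar 11: v0=A3 v1=A4 downbeat P8
  -> R4 @ bar 1 tick 0 v(0, 1): F3/E4 M7 untreated
  -> R4 @ bar 4 tick 0 v(0, 1): G3/F4 m7 untreated
  -> R3 @ bar 5 tick 2 v(0, 1): F3 above E3
  -> R4 @ bar 5 tick 2 v(0, 1): F3/E3 m2 untreated
  -> R7 @ bar 5 tick 2 v(1,): D4->E3 leap 10st
  -> R3 @ bar 5 tick 3 v(0, 1): F3 above E3
  -> R8 @ bar 10 tick 0 v(0, 1): penult P5 not 3rd/6th
  -> R2 @ bar 11 tick 0 v(0, 1): G3/E4 M6 -> A3/A4 P8 similar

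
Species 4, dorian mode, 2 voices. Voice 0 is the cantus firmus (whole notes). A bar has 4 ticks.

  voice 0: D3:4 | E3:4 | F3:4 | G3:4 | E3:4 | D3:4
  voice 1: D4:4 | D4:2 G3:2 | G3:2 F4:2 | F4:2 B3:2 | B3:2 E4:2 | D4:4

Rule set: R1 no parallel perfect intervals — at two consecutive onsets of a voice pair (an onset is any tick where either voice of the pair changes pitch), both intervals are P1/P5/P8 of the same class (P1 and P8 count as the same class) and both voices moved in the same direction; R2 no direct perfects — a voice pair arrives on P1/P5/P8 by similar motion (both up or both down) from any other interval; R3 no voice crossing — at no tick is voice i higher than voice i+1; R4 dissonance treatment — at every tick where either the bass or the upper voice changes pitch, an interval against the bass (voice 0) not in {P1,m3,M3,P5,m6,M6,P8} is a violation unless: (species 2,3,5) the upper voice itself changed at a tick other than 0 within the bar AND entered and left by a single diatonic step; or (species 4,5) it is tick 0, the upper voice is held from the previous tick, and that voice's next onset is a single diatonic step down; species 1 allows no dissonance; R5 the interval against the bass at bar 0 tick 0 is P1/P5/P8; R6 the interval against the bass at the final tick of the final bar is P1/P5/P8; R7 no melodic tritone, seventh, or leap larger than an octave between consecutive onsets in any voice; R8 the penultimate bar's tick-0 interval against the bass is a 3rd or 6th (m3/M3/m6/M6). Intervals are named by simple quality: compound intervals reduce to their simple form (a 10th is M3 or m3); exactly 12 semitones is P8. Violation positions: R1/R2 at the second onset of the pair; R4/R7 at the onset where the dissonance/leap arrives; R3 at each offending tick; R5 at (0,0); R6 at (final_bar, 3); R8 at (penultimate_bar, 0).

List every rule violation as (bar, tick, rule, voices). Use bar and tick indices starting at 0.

bar 0: v0=D3 v1=D4 downbeat P8
bar 1: v0=E3 v1=D4 downbeat m7
bar 2: v0=F3 v1=G3 downbeat M2
bar 3: v0=G3 v1=F4 downbeat m7
bar 4: v0=E3 v1=B3 downbeat P5
bar 5: v0=D3 v1=D4 downbeat P8
  -> R4 @ bar 1 tick 0 v(0, 1): E3/D4 m7 untreated
  -> R4 @ bar 2 tick 0 v(0, 1): F3/G3 M2 untreated
  -> R7 @ bar 2 tick 2 v(1,): G3->F4 leap 10st
  -> R4 @ bar 3 tick 0 v(0, 1): G3/F4 m7 untreated
  -> R7 @ bar 3 tick 2 v(1,): F4->B3 leap 6st
  -> R8 @ bar 4 tick 0 v(0, 1): penult P5 not 3rd/6th
  -> R1 @ bar 5 tick 0 v(0, 1): E3/E4 P8 -> D3/D4 P8 similar

(1, 0, R4, (0, 1))
(2, 0, R4, (0, 1))
(2, 2, R7, (1,))
(3, 0, R4, (0, 1))
(3, 2, R7, (1,))
(4, 0, R8, (0, 1))
(5, 0, R1, (0, 1))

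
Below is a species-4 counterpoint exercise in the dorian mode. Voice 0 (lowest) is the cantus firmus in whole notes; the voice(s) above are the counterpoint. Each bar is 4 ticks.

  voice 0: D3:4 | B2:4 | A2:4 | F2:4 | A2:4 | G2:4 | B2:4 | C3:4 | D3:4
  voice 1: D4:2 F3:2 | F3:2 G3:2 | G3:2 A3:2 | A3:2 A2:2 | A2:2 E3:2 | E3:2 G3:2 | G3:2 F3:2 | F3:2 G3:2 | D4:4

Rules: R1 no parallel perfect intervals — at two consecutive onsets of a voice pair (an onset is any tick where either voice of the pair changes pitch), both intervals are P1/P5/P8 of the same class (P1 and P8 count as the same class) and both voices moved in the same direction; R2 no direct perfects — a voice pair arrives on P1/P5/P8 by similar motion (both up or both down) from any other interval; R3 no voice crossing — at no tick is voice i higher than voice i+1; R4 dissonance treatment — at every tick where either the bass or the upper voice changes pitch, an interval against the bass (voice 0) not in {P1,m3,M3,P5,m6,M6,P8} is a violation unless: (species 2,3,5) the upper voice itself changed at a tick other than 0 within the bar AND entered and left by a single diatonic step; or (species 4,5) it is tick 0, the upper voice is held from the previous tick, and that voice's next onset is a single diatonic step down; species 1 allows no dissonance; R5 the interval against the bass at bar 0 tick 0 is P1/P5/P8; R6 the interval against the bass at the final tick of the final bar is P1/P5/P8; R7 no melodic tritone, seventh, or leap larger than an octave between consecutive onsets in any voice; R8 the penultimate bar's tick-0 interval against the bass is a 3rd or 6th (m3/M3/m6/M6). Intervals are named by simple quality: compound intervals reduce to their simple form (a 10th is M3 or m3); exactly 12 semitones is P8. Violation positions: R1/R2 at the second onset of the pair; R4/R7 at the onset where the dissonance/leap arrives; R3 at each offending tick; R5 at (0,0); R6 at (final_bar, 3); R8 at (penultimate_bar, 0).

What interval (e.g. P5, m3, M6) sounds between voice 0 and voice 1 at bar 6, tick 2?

voice 0=B2 voice 1=F3 -> TT

TT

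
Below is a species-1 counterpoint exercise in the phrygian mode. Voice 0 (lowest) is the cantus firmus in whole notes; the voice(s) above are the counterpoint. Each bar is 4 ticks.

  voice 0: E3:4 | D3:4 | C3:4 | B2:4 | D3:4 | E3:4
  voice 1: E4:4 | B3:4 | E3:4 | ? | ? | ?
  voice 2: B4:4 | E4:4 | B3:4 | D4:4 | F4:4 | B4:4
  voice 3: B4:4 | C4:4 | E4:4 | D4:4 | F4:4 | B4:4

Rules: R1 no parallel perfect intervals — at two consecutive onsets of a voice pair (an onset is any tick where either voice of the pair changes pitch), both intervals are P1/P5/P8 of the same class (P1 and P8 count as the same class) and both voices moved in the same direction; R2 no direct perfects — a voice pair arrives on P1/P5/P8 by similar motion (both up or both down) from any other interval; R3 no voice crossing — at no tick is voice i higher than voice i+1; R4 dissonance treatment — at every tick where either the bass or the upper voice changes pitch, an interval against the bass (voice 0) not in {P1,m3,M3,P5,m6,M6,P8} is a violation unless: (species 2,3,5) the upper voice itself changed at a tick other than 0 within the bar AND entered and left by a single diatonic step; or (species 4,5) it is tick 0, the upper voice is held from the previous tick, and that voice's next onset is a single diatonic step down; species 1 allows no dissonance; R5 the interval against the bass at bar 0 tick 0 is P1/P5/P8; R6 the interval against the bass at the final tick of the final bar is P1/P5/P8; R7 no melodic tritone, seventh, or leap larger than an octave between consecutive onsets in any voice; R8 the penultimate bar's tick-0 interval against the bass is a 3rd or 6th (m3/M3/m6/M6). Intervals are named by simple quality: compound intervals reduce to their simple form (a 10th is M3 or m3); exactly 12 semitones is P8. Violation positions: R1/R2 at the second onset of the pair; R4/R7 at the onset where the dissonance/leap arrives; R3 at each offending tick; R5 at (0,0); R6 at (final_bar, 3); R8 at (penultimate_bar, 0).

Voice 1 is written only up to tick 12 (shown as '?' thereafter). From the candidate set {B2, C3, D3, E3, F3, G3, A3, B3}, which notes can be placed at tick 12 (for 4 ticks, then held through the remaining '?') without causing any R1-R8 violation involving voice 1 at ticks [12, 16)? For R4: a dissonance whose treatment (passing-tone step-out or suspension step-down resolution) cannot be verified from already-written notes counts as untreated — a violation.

B2: violates R2
C3: violates R4
D3: violates R1
E3: violates R4
F3: violates R4
G3: violates R1
A3: violates R4
B3: legal

{B3}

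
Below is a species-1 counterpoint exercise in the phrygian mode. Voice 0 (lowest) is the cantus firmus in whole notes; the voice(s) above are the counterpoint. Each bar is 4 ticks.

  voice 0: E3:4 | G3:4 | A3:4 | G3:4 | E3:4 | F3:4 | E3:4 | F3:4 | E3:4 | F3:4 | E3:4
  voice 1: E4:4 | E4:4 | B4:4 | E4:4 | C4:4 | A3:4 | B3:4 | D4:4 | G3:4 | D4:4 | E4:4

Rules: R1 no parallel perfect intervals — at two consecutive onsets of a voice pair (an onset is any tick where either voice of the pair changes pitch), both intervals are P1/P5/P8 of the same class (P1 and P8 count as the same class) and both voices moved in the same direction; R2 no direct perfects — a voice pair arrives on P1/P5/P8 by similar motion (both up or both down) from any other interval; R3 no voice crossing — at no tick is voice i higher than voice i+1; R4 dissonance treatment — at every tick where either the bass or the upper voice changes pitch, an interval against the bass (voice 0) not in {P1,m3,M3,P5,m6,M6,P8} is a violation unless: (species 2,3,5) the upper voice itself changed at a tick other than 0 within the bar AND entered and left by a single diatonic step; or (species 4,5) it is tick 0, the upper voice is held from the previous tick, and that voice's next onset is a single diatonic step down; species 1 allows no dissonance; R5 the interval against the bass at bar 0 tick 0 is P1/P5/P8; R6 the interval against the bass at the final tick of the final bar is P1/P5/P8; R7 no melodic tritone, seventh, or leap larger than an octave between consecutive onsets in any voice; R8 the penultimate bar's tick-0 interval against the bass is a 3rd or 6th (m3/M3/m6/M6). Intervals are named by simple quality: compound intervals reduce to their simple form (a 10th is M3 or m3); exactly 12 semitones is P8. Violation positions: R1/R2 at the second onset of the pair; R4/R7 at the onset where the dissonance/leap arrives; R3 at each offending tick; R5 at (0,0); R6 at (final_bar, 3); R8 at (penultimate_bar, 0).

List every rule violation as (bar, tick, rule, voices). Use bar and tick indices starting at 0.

(2, 0, R4, (0, 1))

bar 0: v0=E3 v1=E4 downbeat P8
bar 1: v0=G3 v1=E4 downbeat M6
bar 2: v0=A3 v1=B4 downbeat M2
bar 3: v0=G3 v1=E4 downbeat M6
bar 4: v0=E3 v1=C4 downbeat m6
bar 5: v0=F3 v1=A3 downbeat M3
bar 6: v0=E3 v1=B3 downbeat P5
bar 7: v0=F3 v1=D4 downbeat M6
bar 8: v0=E3 v1=G3 downbeat m3
bar 9: v0=F3 v1=D4 downbeat M6
bar 10: v0=E3 v1=E4 downbeat P8
  -> R4 @ bar 2 tick 0 v(0, 1): A3/B4 M2 untreated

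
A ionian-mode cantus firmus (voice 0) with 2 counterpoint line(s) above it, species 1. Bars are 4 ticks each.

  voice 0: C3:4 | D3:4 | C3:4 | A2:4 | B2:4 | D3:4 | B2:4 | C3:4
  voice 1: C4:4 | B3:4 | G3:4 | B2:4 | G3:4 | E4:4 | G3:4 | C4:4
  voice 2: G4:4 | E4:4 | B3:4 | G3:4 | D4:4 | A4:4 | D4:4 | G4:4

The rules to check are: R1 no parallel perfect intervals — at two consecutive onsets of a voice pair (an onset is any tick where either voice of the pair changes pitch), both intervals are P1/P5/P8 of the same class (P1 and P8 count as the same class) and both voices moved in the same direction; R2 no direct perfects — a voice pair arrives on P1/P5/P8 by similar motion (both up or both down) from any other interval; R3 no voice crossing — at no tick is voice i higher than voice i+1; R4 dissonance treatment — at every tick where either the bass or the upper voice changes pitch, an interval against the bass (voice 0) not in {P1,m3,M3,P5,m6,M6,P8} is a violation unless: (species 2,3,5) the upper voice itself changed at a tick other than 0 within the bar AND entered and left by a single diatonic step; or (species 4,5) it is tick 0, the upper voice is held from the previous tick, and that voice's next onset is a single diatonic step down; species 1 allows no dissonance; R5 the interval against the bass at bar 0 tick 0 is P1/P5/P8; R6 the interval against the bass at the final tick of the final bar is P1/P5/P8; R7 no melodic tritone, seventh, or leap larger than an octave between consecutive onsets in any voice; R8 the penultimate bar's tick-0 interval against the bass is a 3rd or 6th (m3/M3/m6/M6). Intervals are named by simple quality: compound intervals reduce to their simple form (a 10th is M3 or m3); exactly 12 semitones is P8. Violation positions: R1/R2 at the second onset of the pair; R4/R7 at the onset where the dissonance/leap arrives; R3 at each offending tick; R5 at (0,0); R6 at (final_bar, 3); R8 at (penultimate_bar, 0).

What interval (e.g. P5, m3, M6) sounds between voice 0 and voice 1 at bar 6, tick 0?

voice 0=B2 voice 1=G3 -> m6

m6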